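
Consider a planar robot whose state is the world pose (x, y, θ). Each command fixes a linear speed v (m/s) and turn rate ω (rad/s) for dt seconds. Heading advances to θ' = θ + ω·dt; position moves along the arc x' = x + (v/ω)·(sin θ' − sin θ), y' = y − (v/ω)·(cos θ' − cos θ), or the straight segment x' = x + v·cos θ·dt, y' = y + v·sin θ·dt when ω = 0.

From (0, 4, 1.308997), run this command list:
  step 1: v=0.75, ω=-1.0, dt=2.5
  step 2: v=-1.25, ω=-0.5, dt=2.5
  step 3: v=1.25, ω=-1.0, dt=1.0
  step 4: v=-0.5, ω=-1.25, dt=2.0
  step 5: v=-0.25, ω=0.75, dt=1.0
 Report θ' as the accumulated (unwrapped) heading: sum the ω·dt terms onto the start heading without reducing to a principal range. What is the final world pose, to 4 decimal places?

(0.7889, 5.7636, -5.1910)

step 1: θ'=-1.1910 (R=-0.7500) → pose (1.4210, 4.0839, -1.1910)
step 2: θ'=-2.4410 (R=2.5000) → pose (2.1312, 6.9219, -2.4410)
step 3: θ'=-3.4410 (R=-1.2500) → pose (0.9567, 6.6831, -3.4410)
step 4: θ'=-5.9410 (R=0.4000) → pose (0.9729, 5.9241, -5.9410)
step 5: θ'=-5.1910 (R=-0.3333) → pose (0.7889, 5.7636, -5.1910)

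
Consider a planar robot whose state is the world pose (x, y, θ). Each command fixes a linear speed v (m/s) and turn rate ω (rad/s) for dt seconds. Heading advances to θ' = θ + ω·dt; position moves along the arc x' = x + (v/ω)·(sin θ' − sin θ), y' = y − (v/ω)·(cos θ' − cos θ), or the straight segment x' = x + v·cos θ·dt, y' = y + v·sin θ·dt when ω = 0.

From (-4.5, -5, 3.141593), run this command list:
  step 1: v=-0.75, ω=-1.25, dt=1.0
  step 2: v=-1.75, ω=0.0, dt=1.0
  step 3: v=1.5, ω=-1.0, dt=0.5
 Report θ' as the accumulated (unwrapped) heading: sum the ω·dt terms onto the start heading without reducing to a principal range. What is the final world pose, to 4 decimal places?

step 1: θ'=1.8916 (R=0.6000) → pose (-3.9306, -5.4108, 1.8916)
step 2: θ'=1.8916 (straight) → pose (-3.3788, -7.0715, 1.8916)
step 3: θ'=1.3916 (R=-1.5000) → pose (-3.4313, -6.3312, 1.3916)

(-3.4313, -6.3312, 1.3916)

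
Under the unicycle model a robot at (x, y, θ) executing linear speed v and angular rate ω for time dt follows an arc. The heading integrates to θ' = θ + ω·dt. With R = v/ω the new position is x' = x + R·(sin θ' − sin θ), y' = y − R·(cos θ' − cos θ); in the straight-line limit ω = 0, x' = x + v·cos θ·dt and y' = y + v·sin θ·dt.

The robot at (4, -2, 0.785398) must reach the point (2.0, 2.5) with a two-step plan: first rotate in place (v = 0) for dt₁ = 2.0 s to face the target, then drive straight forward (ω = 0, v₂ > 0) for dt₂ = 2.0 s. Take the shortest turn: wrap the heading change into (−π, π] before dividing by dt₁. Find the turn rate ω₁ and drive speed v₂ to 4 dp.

heading to target = atan2(2.5−-2, 2−4) = 1.9890
Δθ = wrap(1.9890 − 0.7854) = 1.2036; ω₁ = Δθ/dt₁ = 0.6018
distance = √((2−4)² + (2.5−-2)²) = 4.9244; v₂ = distance/dt₂ = 2.4622

ω₁ = 0.6018, v₂ = 2.4622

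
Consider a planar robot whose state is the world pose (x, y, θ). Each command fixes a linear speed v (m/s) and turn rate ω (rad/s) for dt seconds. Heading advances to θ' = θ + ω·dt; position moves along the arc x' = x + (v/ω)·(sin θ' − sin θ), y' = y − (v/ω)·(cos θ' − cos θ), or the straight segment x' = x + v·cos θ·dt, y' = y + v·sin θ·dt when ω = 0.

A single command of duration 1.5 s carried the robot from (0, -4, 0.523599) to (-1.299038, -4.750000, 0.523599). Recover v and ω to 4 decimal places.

Δθ = 0.523599 − 0.523599 = 0.000000
ω = Δθ/dt = 0.000000/1.5 = 0.0000
ω = 0 → v = (Δx·cos θ + Δy·sin θ)/dt = -1.0000

v = -1.0000, ω = 0.0000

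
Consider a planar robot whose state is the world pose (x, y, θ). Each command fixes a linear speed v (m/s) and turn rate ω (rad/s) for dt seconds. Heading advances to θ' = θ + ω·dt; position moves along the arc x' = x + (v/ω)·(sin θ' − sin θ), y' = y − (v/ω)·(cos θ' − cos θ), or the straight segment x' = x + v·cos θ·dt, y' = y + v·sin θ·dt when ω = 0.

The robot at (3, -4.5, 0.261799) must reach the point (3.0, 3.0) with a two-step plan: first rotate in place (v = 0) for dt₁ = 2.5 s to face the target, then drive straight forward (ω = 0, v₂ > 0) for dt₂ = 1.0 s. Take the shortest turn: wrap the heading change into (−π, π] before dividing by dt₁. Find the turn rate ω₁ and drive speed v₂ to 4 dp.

heading to target = atan2(3−-4.5, 3−3) = 1.5708
Δθ = wrap(1.5708 − 0.2618) = 1.3090; ω₁ = Δθ/dt₁ = 0.5236
distance = √((3−3)² + (3−-4.5)²) = 7.5000; v₂ = distance/dt₂ = 7.5000

ω₁ = 0.5236, v₂ = 7.5000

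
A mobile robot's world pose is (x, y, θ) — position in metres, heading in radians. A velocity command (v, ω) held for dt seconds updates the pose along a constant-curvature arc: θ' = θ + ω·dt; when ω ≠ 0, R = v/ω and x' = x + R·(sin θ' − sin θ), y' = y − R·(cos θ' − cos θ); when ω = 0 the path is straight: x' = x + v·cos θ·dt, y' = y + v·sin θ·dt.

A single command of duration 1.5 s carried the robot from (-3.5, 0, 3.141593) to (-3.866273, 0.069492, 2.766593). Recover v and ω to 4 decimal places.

v = 0.2500, ω = -0.2500

Δθ = 2.766593 − 3.141593 = -0.375000
ω = Δθ/dt = -0.375000/1.5 = -0.2500
R = Δx/(sin θ' − sin θ) = -1.0000
v = R·ω = -1.0000·-0.2500 = 0.2500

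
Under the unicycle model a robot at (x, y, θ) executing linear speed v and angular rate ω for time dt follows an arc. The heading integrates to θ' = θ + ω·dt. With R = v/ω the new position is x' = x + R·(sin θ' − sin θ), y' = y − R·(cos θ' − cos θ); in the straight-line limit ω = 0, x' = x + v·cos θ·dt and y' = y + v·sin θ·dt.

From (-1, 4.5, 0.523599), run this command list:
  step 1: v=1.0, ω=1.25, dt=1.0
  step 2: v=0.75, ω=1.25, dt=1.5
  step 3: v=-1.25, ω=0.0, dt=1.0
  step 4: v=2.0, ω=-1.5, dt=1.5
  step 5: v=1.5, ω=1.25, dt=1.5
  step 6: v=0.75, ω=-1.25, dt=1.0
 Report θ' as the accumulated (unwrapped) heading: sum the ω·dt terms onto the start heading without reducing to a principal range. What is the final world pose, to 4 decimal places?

step 1: θ'=1.7736 (R=0.8000) → pose (-0.6164, 5.3540, 1.7736)
step 2: θ'=3.6486 (R=0.6000) → pose (-1.4954, 5.7576, 3.6486)
step 3: θ'=3.6486 (straight) → pose (-0.4027, 6.3646, 3.6486)
step 4: θ'=1.3986 (R=-1.3333) → pose (-2.3637, 7.7586, 1.3986)
step 5: θ'=3.2736 (R=1.2000) → pose (-3.7039, 9.1538, 3.2736)
step 6: θ'=2.0236 (R=-0.6000) → pose (-4.3224, 9.4861, 2.0236)

(-4.3224, 9.4861, 2.0236)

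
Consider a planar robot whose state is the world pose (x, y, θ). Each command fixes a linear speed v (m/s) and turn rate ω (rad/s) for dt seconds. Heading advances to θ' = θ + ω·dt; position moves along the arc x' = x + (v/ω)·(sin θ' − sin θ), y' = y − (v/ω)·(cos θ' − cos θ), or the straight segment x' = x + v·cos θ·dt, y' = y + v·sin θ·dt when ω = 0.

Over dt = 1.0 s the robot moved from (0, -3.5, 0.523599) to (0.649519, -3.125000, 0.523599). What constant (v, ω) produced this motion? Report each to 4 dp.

v = 0.7500, ω = 0.0000

Δθ = 0.523599 − 0.523599 = 0.000000
ω = Δθ/dt = 0.000000/1.0 = 0.0000
ω = 0 → v = (Δx·cos θ + Δy·sin θ)/dt = 0.7500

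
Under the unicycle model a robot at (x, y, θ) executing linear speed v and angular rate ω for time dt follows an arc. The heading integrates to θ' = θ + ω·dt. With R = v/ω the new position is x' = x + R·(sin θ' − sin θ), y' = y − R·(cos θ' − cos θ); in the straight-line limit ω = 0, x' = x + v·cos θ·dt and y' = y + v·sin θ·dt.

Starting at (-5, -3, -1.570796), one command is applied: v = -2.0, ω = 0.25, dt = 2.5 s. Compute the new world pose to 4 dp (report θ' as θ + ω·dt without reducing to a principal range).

(-6.5123, 1.6808, -0.9458)

θ' = -1.5708 + 0.25·2.5 = -0.9458
R = v/ω = -2.0/0.25 = -8.0000
x' = -5 + -8.0000·(sin -0.9458 − sin -1.5708) = -6.5123
y' = -3 − -8.0000·(cos -0.9458 − cos -1.5708) = 1.6808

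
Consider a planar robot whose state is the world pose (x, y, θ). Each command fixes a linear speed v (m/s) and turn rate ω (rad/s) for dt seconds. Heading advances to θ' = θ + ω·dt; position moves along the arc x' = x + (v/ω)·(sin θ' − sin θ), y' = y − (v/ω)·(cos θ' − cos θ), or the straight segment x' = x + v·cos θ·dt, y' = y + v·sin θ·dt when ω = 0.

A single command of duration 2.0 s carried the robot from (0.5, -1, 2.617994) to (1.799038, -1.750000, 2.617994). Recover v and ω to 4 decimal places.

v = -0.7500, ω = 0.0000

Δθ = 2.617994 − 2.617994 = 0.000000
ω = Δθ/dt = 0.000000/2.0 = 0.0000
ω = 0 → v = (Δx·cos θ + Δy·sin θ)/dt = -0.7500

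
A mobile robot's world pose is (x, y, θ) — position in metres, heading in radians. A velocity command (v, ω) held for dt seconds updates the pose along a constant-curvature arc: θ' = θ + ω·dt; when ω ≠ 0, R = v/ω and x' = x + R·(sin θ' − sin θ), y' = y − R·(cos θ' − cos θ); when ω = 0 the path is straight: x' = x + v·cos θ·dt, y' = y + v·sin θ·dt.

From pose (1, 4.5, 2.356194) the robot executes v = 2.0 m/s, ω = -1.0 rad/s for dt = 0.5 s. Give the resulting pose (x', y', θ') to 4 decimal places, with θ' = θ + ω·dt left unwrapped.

(0.4951, 5.3511, 1.8562)

θ' = 2.3562 + -1.0·0.5 = 1.8562
R = v/ω = 2.0/-1.0 = -2.0000
x' = 1 + -2.0000·(sin 1.8562 − sin 2.3562) = 0.4951
y' = 4.5 − -2.0000·(cos 1.8562 − cos 2.3562) = 5.3511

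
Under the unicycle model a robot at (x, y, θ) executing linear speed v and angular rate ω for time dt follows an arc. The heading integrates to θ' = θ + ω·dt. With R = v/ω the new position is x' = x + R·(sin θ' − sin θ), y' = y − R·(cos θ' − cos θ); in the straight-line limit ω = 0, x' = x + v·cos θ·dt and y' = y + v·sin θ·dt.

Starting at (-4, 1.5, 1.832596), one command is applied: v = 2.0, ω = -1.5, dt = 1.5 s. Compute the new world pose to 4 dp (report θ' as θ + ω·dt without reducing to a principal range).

(-2.1716, 3.0640, -0.4174)

θ' = 1.8326 + -1.5·1.5 = -0.4174
R = v/ω = 2.0/-1.5 = -1.3333
x' = -4 + -1.3333·(sin -0.4174 − sin 1.8326) = -2.1716
y' = 1.5 − -1.3333·(cos -0.4174 − cos 1.8326) = 3.0640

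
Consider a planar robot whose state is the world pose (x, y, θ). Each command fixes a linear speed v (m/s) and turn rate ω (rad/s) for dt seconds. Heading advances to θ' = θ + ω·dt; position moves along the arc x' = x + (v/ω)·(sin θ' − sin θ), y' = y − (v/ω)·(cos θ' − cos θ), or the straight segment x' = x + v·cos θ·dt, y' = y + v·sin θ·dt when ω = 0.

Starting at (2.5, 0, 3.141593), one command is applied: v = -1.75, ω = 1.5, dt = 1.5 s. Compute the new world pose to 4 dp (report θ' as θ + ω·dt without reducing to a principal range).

θ' = 3.1416 + 1.5·1.5 = 5.3916
R = v/ω = -1.75/1.5 = -1.1667
x' = 2.5 + -1.1667·(sin 5.3916 − sin 3.1416) = 3.4078
y' = 0 − -1.1667·(cos 5.3916 − cos 3.1416) = 1.8995

(3.4078, 1.8995, 5.3916)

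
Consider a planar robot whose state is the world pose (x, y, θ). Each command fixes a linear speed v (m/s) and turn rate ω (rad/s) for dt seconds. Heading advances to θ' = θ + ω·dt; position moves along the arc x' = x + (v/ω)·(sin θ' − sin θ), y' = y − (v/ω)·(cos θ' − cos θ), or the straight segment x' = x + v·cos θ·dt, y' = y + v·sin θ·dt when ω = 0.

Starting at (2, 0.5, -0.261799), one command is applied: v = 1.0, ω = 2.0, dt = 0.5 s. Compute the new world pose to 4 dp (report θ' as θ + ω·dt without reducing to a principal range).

θ' = -0.2618 + 2.0·0.5 = 0.7382
R = v/ω = 1.0/2.0 = 0.5000
x' = 2 + 0.5000·(sin 0.7382 − sin -0.2618) = 2.4659
y' = 0.5 − 0.5000·(cos 0.7382 − cos -0.2618) = 0.6131

(2.4659, 0.6131, 0.7382)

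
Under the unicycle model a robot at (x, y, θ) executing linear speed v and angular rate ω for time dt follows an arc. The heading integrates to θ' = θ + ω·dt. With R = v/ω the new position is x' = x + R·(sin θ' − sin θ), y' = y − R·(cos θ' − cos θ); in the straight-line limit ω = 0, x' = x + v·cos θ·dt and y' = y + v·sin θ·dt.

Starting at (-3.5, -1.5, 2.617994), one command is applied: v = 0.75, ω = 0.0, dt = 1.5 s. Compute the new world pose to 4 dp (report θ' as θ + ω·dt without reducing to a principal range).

(-4.4743, -0.9375, 2.6180)

θ' = 2.6180 + 0.0·1.5 = 2.6180
ω = 0 → straight: x' = -3.5 + 0.75·cos(2.6180)·1.5 = -4.4743
y' = -1.5 + 0.75·sin(2.6180)·1.5 = -0.9375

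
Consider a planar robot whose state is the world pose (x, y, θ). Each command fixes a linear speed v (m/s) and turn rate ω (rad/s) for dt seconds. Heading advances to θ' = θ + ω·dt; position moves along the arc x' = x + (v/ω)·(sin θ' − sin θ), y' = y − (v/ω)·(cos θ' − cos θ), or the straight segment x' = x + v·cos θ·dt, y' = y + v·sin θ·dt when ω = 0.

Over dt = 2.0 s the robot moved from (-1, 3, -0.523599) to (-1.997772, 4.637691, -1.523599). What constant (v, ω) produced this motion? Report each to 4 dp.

v = -1.0000, ω = -0.5000

Δθ = -1.523599 − -0.523599 = -1.000000
ω = Δθ/dt = -1.000000/2.0 = -0.5000
R = −Δy/(cos θ' − cos θ) = 2.0000
v = R·ω = 2.0000·-0.5000 = -1.0000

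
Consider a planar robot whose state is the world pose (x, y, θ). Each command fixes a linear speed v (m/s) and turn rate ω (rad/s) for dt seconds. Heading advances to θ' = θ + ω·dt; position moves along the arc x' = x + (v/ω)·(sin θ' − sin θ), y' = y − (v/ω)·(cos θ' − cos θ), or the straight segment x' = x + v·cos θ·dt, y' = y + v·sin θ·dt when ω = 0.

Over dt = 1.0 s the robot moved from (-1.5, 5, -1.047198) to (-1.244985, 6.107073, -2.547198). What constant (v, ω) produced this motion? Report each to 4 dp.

Δθ = -2.547198 − -1.047198 = -1.500000
ω = Δθ/dt = -1.500000/1.0 = -1.5000
R = −Δy/(cos θ' − cos θ) = 0.8333
v = R·ω = 0.8333·-1.5000 = -1.2500

v = -1.2500, ω = -1.5000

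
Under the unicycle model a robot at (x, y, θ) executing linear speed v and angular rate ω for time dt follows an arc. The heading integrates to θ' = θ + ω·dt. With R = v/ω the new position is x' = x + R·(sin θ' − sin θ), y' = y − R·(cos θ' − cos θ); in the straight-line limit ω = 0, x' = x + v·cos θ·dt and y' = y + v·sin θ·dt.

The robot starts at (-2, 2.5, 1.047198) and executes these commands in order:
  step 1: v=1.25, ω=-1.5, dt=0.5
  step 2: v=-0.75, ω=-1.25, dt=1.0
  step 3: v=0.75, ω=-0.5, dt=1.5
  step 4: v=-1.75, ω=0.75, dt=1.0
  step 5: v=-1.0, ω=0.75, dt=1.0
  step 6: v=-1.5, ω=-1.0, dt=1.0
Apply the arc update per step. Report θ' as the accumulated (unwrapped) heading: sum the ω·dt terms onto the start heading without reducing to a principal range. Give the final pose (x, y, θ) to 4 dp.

step 1: θ'=0.2972 (R=-0.8333) → pose (-1.5223, 2.8801, 0.2972)
step 2: θ'=-0.9528 (R=0.6000) → pose (-2.1871, 3.1062, -0.9528)
step 3: θ'=-1.7028 (R=-1.5000) → pose (-1.9227, 2.0397, -1.7028)
step 4: θ'=-0.9528 (R=-2.3333) → pose (-2.3340, 3.6987, -0.9528)
step 5: θ'=-0.2028 (R=-1.3333) → pose (-3.1521, 4.2322, -0.2028)
step 6: θ'=-1.2028 (R=1.5000) → pose (-4.2496, 5.1618, -1.2028)

(-4.2496, 5.1618, -1.2028)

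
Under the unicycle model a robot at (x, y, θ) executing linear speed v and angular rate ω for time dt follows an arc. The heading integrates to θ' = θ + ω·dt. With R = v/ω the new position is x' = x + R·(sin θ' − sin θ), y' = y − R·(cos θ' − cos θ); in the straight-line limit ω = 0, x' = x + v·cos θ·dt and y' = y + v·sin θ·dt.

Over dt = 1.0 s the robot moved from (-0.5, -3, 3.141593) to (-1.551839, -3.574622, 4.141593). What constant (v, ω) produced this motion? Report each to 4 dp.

v = 1.2500, ω = 1.0000

Δθ = 4.141593 − 3.141593 = 1.000000
ω = Δθ/dt = 1.000000/1.0 = 1.0000
R = Δx/(sin θ' − sin θ) = 1.2500
v = R·ω = 1.2500·1.0000 = 1.2500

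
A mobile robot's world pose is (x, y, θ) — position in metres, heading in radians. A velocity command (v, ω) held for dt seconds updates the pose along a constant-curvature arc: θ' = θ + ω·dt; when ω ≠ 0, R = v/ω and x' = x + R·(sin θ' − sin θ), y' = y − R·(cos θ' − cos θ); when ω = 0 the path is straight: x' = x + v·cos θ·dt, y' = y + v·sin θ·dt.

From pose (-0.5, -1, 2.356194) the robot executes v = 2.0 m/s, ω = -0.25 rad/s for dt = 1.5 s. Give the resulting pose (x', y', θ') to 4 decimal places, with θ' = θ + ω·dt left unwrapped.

θ' = 2.3562 + -0.25·1.5 = 1.9812
R = v/ω = 2.0/-0.25 = -8.0000
x' = -0.5 + -8.0000·(sin 1.9812 − sin 2.3562) = -2.1788
y' = -1 − -8.0000·(cos 1.9812 − cos 2.3562) = 1.4651

(-2.1788, 1.4651, 1.9812)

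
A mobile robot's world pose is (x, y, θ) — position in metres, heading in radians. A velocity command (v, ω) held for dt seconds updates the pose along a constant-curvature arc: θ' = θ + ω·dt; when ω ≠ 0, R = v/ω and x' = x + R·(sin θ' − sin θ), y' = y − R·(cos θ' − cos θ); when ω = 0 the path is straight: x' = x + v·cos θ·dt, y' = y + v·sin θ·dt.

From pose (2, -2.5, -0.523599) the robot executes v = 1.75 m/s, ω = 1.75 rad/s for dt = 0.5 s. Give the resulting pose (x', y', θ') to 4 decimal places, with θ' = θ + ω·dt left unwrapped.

θ' = -0.5236 + 1.75·0.5 = 0.3514
R = v/ω = 1.75/1.75 = 1.0000
x' = 2 + 1.0000·(sin 0.3514 − sin -0.5236) = 2.8442
y' = -2.5 − 1.0000·(cos 0.3514 − cos -0.5236) = -2.5729

(2.8442, -2.5729, 0.3514)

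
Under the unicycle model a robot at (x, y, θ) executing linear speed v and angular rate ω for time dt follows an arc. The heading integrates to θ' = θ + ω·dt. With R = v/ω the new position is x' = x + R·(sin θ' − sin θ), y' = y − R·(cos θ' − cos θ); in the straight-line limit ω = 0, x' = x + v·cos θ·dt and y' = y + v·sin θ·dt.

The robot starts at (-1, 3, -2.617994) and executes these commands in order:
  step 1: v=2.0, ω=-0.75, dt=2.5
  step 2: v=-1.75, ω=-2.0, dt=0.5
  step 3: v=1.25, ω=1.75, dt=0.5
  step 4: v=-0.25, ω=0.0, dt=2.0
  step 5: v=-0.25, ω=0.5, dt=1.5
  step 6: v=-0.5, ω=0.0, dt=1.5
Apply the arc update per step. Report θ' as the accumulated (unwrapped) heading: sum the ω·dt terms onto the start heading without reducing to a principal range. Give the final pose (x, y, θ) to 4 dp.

(-4.1913, 3.1703, -3.8680)

step 1: θ'=-4.4930 (R=-2.6667) → pose (-4.9361, 4.7290, -4.4930)
step 2: θ'=-5.4930 (R=0.8750) → pose (-5.1684, 3.9229, -5.4930)
step 3: θ'=-4.6180 (R=0.7143) → pose (-4.9648, 4.4928, -4.6180)
step 4: θ'=-4.6180 (straight) → pose (-4.9177, 3.9951, -4.6180)
step 5: θ'=-3.8680 (R=-0.5000) → pose (-4.7520, 3.6684, -3.8680)
step 6: θ'=-3.8680 (straight) → pose (-4.1913, 3.1703, -3.8680)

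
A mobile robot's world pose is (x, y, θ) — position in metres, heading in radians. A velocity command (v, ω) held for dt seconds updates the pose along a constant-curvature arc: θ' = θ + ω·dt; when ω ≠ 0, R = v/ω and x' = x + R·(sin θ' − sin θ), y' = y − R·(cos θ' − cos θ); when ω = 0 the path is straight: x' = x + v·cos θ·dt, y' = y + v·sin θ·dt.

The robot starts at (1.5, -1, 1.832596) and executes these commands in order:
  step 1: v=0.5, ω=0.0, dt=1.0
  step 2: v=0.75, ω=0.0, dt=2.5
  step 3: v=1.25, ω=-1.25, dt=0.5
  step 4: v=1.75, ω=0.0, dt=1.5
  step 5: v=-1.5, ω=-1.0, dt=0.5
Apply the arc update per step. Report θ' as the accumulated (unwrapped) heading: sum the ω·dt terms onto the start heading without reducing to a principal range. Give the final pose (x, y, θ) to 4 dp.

(1.4219, 3.7549, 0.7076)

step 1: θ'=1.8326 (straight) → pose (1.3706, -0.5170, 1.8326)
step 2: θ'=1.8326 (straight) → pose (0.8853, 1.2941, 1.8326)
step 3: θ'=1.2076 (R=-1.0000) → pose (0.9165, 1.9082, 1.2076)
step 4: θ'=1.2076 (straight) → pose (1.8490, 4.3619, 1.2076)
step 5: θ'=0.7076 (R=1.5000) → pose (1.4219, 3.7549, 0.7076)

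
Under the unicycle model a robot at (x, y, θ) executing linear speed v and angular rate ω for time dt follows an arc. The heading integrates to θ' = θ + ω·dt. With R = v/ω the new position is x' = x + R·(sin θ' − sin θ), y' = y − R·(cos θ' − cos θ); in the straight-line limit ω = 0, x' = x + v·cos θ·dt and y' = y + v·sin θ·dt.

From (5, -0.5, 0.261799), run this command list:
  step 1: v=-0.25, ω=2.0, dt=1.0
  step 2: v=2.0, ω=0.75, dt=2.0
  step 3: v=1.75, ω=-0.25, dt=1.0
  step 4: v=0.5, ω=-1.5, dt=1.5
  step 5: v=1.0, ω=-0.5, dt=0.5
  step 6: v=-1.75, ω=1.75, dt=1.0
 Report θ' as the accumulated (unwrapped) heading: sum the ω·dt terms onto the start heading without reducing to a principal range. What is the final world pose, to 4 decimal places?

(0.0440, -1.6538, 2.7618)

step 1: θ'=2.2618 (R=-0.1250) → pose (4.9360, -0.7004, 2.2618)
step 2: θ'=3.7618 (R=2.6667) → pose (1.3312, -0.2299, 3.7618)
step 3: θ'=3.5118 (R=-7.0000) → pose (-0.2046, -1.0593, 3.5118)
step 4: θ'=1.2618 (R=-0.3333) → pose (-0.6427, -0.6472, 1.2618)
step 5: θ'=1.0118 (R=-2.0000) → pose (-0.4330, -0.1948, 1.0118)
step 6: θ'=2.7618 (R=-1.0000) → pose (0.0440, -1.6538, 2.7618)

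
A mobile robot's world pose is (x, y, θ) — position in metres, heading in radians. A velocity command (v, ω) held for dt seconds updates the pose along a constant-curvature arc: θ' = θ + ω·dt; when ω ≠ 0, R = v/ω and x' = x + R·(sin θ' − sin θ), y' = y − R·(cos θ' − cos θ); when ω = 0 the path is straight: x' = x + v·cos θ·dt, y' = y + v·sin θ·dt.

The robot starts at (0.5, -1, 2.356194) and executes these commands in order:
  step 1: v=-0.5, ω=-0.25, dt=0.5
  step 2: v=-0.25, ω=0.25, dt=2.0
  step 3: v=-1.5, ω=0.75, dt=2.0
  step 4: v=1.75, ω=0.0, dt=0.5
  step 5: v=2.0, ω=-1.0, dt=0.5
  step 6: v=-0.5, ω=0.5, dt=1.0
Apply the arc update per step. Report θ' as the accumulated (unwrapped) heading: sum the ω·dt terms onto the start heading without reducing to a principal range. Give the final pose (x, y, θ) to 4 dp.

(2.8915, -1.7266, 4.2312)

step 1: θ'=2.2312 (R=2.0000) → pose (0.6653, -1.1874, 2.2312)
step 2: θ'=2.7312 (R=-1.0000) → pose (1.0561, -1.4909, 2.7312)
step 3: θ'=4.2312 (R=-2.0000) → pose (3.6269, -0.5826, 4.2312)
step 4: θ'=4.2312 (straight) → pose (3.2219, -1.3583, 4.2312)
step 5: θ'=3.7312 (R=-2.0000) → pose (2.5611, -2.0949, 3.7312)
step 6: θ'=4.2312 (R=-1.0000) → pose (2.8915, -1.7266, 4.2312)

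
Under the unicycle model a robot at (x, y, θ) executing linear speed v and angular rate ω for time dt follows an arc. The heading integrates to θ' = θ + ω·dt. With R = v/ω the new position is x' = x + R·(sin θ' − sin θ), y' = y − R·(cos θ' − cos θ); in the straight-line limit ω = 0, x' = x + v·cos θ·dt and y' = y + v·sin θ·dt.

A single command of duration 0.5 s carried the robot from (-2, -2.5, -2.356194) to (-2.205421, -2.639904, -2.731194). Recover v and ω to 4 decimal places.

v = 0.5000, ω = -0.7500

Δθ = -2.731194 − -2.356194 = -0.375000
ω = Δθ/dt = -0.375000/0.5 = -0.7500
R = Δx/(sin θ' − sin θ) = -0.6667
v = R·ω = -0.6667·-0.7500 = 0.5000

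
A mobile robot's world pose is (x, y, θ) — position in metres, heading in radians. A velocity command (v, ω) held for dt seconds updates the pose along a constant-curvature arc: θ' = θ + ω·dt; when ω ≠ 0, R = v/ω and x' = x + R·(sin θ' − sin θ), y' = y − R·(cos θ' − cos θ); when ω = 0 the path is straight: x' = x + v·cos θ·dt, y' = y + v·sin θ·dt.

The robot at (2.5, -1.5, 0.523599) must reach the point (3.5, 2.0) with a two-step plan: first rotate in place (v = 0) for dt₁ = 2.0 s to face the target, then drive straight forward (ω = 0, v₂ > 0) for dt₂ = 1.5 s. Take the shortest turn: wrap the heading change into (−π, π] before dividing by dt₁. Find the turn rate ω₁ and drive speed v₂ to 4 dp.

ω₁ = 0.3844, v₂ = 2.4267

heading to target = atan2(2−-1.5, 3.5−2.5) = 1.2925
Δθ = wrap(1.2925 − 0.5236) = 0.7689; ω₁ = Δθ/dt₁ = 0.3844
distance = √((3.5−2.5)² + (2−-1.5)²) = 3.6401; v₂ = distance/dt₂ = 2.4267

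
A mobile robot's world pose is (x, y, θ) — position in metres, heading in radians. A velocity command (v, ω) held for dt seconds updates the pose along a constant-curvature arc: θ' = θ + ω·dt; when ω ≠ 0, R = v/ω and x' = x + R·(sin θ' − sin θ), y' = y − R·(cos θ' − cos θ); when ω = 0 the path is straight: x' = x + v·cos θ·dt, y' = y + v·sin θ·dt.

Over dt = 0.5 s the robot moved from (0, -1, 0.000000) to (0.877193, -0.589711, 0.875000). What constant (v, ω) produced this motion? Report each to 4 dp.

v = 2.0000, ω = 1.7500

Δθ = 0.875000 − 0.000000 = 0.875000
ω = Δθ/dt = 0.875000/0.5 = 1.7500
R = Δx/(sin θ' − sin θ) = 1.1429
v = R·ω = 1.1429·1.7500 = 2.0000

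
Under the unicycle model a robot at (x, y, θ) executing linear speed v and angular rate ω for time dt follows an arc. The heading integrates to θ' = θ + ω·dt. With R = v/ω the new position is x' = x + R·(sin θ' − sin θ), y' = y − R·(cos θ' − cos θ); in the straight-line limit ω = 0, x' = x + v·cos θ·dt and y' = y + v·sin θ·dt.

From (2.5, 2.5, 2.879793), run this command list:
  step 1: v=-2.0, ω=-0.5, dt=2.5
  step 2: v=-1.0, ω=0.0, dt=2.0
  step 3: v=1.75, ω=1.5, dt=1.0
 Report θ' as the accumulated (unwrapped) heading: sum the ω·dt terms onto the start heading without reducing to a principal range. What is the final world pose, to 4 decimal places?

(4.4248, -2.0266, 3.1298)

step 1: θ'=1.6298 (R=4.0000) → pose (5.4578, -1.1279, 1.6298)
step 2: θ'=1.6298 (straight) → pose (5.5757, -3.1244, 1.6298)
step 3: θ'=3.1298 (R=1.1667) → pose (4.4248, -2.0266, 3.1298)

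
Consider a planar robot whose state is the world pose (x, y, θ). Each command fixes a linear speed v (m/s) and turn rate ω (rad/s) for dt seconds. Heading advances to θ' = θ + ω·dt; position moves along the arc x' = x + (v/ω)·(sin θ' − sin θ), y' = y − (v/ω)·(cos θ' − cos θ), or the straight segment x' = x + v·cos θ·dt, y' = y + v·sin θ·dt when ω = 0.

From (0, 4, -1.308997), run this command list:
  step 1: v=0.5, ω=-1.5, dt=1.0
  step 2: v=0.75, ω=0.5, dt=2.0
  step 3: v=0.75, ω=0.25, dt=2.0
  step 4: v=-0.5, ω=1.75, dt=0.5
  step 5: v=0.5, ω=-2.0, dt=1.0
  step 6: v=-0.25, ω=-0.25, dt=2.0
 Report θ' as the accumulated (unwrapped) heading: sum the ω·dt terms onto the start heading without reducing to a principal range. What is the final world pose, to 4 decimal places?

step 1: θ'=-2.8090 (R=-0.3333) → pose (-0.2131, 3.5987, -2.8090)
step 2: θ'=-1.8090 (R=1.5000) → pose (-1.1810, 2.5348, -1.8090)
step 3: θ'=-1.3090 (R=3.0000) → pose (-1.1635, 1.0505, -1.3090)
step 4: θ'=-0.4340 (R=-0.2857) → pose (-1.3194, 1.2358, -0.4340)
step 5: θ'=-2.4340 (R=-0.2500) → pose (-1.2620, 0.8189, -2.4340)
step 6: θ'=-2.9340 (R=1.0000) → pose (-0.8181, 1.0376, -2.9340)

(-0.8181, 1.0376, -2.9340)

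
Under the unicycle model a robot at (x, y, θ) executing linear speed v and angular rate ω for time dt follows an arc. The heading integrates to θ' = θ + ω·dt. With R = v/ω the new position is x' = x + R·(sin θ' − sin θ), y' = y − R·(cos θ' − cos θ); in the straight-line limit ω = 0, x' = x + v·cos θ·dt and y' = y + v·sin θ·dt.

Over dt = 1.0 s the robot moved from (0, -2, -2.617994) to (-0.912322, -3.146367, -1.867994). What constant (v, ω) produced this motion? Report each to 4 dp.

Δθ = -1.867994 − -2.617994 = 0.750000
ω = Δθ/dt = 0.750000/1.0 = 0.7500
R = −Δy/(cos θ' − cos θ) = 2.0000
v = R·ω = 2.0000·0.7500 = 1.5000

v = 1.5000, ω = 0.7500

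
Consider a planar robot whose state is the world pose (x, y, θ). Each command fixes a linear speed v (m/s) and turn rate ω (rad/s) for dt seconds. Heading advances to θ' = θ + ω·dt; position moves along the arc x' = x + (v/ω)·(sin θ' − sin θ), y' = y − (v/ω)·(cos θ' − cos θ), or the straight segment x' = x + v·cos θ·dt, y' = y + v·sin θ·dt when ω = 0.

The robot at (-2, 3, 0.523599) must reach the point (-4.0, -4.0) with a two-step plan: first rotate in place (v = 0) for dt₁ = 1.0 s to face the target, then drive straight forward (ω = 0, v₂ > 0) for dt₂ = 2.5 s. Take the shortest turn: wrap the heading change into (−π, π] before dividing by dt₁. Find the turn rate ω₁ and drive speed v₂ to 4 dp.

ω₁ = -2.3727, v₂ = 2.9120

heading to target = atan2(-4−3, -4−-2) = -1.8491
Δθ = wrap(-1.8491 − 0.5236) = -2.3727; ω₁ = Δθ/dt₁ = -2.3727
distance = √((-4−-2)² + (-4−3)²) = 7.2801; v₂ = distance/dt₂ = 2.9120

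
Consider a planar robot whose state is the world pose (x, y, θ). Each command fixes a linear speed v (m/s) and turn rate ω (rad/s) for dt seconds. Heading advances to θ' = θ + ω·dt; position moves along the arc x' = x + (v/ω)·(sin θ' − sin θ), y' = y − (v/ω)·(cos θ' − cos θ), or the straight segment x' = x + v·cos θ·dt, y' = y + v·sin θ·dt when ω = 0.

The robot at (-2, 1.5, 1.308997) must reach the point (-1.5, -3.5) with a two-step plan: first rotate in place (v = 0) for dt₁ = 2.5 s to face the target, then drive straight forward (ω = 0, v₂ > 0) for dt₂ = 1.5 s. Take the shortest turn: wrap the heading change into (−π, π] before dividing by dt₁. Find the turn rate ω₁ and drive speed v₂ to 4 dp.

heading to target = atan2(-3.5−1.5, -1.5−-2) = -1.4711
Δθ = wrap(-1.4711 − 1.3090) = -2.7801; ω₁ = Δθ/dt₁ = -1.1120
distance = √((-1.5−-2)² + (-3.5−1.5)²) = 5.0249; v₂ = distance/dt₂ = 3.3500

ω₁ = -1.1120, v₂ = 3.3500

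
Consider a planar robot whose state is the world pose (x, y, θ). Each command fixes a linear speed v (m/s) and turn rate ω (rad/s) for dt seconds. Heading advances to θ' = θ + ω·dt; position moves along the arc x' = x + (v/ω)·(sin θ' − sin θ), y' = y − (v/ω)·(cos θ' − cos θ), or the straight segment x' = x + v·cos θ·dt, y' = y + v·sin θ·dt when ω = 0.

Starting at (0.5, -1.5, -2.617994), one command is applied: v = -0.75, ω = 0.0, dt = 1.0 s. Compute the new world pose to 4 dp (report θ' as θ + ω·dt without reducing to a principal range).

θ' = -2.6180 + 0.0·1.0 = -2.6180
ω = 0 → straight: x' = 0.5 + -0.75·cos(-2.6180)·1.0 = 1.1495
y' = -1.5 + -0.75·sin(-2.6180)·1.0 = -1.1250

(1.1495, -1.1250, -2.6180)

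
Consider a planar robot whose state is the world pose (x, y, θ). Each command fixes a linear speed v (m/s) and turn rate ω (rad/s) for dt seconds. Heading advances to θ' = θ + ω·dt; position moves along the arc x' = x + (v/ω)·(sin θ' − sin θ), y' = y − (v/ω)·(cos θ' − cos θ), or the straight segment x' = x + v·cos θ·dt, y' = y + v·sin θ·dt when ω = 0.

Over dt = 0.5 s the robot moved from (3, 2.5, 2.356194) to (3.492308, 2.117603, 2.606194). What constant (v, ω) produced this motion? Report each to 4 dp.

Δθ = 2.606194 − 2.356194 = 0.250000
ω = Δθ/dt = 0.250000/0.5 = 0.5000
R = Δx/(sin θ' − sin θ) = -2.5000
v = R·ω = -2.5000·0.5000 = -1.2500

v = -1.2500, ω = 0.5000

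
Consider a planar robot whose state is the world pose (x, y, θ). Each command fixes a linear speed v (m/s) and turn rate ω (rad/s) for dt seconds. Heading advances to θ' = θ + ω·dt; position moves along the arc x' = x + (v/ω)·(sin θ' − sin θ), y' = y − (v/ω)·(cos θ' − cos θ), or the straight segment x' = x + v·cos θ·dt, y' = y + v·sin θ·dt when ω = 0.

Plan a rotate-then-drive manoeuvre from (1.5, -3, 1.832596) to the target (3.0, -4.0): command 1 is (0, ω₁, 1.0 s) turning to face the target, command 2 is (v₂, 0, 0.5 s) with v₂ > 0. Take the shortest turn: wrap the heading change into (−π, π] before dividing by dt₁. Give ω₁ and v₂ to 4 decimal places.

ω₁ = -2.4206, v₂ = 3.6056

heading to target = atan2(-4−-3, 3−1.5) = -0.5880
Δθ = wrap(-0.5880 − 1.8326) = -2.4206; ω₁ = Δθ/dt₁ = -2.4206
distance = √((3−1.5)² + (-4−-3)²) = 1.8028; v₂ = distance/dt₂ = 3.6056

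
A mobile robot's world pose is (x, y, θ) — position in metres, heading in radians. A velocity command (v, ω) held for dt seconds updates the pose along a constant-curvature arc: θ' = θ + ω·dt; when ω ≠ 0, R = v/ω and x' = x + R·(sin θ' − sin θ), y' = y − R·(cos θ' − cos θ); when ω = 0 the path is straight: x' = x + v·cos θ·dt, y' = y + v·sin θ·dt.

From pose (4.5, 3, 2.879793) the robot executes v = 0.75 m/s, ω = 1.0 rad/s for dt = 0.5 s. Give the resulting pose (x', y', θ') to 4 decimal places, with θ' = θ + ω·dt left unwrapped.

(4.1289, 3.0044, 3.3798)

θ' = 2.8798 + 1.0·0.5 = 3.3798
R = v/ω = 0.75/1.0 = 0.7500
x' = 4.5 + 0.7500·(sin 3.3798 − sin 2.8798) = 4.1289
y' = 3 − 0.7500·(cos 3.3798 − cos 2.8798) = 3.0044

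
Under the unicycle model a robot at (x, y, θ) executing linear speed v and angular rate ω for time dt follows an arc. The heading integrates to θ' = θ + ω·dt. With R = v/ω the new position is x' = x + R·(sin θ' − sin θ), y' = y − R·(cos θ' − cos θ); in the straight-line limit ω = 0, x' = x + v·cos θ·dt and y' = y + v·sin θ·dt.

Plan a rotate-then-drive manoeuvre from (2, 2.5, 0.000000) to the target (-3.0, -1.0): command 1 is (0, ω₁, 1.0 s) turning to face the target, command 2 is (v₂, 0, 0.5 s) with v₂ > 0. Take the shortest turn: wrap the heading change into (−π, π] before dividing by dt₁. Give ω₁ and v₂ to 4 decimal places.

heading to target = atan2(-1−2.5, -3−2) = -2.5309
Δθ = wrap(-2.5309 − 0.0000) = -2.5309; ω₁ = Δθ/dt₁ = -2.5309
distance = √((-3−2)² + (-1−2.5)²) = 6.1033; v₂ = distance/dt₂ = 12.2066

ω₁ = -2.5309, v₂ = 12.2066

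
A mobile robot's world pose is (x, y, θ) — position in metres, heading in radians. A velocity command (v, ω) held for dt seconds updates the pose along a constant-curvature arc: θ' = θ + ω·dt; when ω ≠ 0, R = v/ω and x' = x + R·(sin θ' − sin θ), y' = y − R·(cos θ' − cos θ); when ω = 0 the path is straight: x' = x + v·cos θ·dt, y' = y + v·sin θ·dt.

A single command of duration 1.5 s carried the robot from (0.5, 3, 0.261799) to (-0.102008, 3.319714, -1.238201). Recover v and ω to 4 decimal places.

v = -0.5000, ω = -1.0000

Δθ = -1.238201 − 0.261799 = -1.500000
ω = Δθ/dt = -1.500000/1.5 = -1.0000
R = Δx/(sin θ' − sin θ) = 0.5000
v = R·ω = 0.5000·-1.0000 = -0.5000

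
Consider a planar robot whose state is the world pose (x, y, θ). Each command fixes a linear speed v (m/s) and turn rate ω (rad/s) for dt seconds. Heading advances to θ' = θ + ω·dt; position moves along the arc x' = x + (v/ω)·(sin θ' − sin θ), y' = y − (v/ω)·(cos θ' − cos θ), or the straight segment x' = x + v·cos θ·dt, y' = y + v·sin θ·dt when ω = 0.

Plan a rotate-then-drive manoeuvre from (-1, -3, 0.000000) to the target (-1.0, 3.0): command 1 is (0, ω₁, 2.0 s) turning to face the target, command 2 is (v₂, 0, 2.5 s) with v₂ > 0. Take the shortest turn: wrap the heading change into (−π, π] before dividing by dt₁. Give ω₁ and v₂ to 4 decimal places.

heading to target = atan2(3−-3, -1−-1) = 1.5708
Δθ = wrap(1.5708 − 0.0000) = 1.5708; ω₁ = Δθ/dt₁ = 0.7854
distance = √((-1−-1)² + (3−-3)²) = 6.0000; v₂ = distance/dt₂ = 2.4000

ω₁ = 0.7854, v₂ = 2.4000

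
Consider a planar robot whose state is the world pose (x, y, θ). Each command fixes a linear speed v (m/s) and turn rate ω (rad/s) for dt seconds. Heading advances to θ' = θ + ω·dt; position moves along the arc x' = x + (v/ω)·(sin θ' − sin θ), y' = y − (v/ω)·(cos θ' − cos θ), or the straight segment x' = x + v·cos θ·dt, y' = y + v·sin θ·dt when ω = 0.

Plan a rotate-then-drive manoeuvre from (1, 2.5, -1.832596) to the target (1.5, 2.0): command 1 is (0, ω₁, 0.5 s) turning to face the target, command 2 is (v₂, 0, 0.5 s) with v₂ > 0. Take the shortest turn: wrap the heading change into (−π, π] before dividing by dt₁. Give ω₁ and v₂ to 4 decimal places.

heading to target = atan2(2−2.5, 1.5−1) = -0.7854
Δθ = wrap(-0.7854 − -1.8326) = 1.0472; ω₁ = Δθ/dt₁ = 2.0944
distance = √((1.5−1)² + (2−2.5)²) = 0.7071; v₂ = distance/dt₂ = 1.4142

ω₁ = 2.0944, v₂ = 1.4142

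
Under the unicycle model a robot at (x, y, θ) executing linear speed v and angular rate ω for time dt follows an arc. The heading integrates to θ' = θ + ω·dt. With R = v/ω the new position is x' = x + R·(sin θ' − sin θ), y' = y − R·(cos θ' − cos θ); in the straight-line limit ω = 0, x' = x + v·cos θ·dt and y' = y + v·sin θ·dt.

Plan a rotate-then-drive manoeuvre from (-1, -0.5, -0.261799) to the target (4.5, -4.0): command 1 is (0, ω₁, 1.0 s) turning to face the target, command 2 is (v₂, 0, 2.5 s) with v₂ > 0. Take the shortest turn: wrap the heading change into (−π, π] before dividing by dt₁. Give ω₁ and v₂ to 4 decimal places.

heading to target = atan2(-4−-0.5, 4.5−-1) = -0.5667
Δθ = wrap(-0.5667 − -0.2618) = -0.3049; ω₁ = Δθ/dt₁ = -0.3049
distance = √((4.5−-1)² + (-4−-0.5)²) = 6.5192; v₂ = distance/dt₂ = 2.6077

ω₁ = -0.3049, v₂ = 2.6077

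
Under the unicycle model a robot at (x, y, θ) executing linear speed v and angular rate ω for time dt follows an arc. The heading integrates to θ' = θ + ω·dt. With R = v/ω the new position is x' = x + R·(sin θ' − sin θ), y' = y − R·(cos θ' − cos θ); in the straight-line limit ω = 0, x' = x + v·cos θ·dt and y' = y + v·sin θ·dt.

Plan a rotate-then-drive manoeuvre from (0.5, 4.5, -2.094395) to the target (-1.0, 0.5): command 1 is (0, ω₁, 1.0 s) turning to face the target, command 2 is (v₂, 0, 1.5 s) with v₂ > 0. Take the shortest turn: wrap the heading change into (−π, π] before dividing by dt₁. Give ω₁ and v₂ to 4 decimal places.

ω₁ = 0.1648, v₂ = 2.8480

heading to target = atan2(0.5−4.5, -1−0.5) = -1.9296
Δθ = wrap(-1.9296 − -2.0944) = 0.1648; ω₁ = Δθ/dt₁ = 0.1648
distance = √((-1−0.5)² + (0.5−4.5)²) = 4.2720; v₂ = distance/dt₂ = 2.8480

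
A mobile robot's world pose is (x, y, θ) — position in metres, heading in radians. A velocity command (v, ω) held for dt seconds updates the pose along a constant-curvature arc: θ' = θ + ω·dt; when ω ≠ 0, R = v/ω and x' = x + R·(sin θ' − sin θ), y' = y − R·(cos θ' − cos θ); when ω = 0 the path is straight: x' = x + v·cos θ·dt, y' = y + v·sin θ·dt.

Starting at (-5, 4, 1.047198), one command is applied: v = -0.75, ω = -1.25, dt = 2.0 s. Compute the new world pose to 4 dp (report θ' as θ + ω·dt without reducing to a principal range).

θ' = 1.0472 + -1.25·2.0 = -1.4528
R = v/ω = -0.75/-1.25 = 0.6000
x' = -5 + 0.6000·(sin -1.4528 − sin 1.0472) = -6.1154
y' = 4 − 0.6000·(cos -1.4528 − cos 1.0472) = 4.2294

(-6.1154, 4.2294, -1.4528)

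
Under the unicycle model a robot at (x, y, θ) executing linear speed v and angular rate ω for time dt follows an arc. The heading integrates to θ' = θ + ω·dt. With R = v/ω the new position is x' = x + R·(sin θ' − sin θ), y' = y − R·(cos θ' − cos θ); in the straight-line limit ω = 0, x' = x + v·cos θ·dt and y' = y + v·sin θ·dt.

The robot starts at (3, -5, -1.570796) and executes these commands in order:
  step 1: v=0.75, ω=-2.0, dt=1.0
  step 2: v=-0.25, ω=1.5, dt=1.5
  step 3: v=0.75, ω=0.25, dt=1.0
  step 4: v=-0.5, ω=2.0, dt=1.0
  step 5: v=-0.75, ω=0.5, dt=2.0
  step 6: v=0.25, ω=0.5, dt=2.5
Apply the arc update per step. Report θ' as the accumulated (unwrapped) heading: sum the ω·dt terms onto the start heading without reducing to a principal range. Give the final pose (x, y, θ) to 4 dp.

step 1: θ'=-3.5708 (R=-0.3750) → pose (2.4689, -5.3410, -3.5708)
step 2: θ'=-1.3208 (R=-0.1667) → pose (2.6998, -5.1482, -1.3208)
step 3: θ'=-1.0708 (R=3.0000) → pose (2.9738, -5.8443, -1.0708)
step 4: θ'=0.9292 (R=-0.2500) → pose (2.5541, -5.8145, 0.9292)
step 5: θ'=1.9292 (R=-1.5000) → pose (2.3511, -7.2384, 1.9292)
step 6: θ'=3.1792 (R=0.5000) → pose (1.8641, -6.9141, 3.1792)

(1.8641, -6.9141, 3.1792)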